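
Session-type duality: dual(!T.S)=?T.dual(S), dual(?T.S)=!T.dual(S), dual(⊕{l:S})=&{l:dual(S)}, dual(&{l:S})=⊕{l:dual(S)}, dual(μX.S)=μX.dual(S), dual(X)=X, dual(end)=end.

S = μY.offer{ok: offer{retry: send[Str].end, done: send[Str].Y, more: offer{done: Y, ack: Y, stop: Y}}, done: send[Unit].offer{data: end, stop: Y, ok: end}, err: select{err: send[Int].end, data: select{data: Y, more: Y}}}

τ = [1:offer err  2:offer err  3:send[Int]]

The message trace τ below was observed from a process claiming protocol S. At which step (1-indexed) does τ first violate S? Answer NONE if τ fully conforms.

2

@1 offer err  match  residual = select{err: send[Int].end, data: select{data: μY.…, more: μY.…}}
@2 got offer err, protocol expects select err or select data  ✗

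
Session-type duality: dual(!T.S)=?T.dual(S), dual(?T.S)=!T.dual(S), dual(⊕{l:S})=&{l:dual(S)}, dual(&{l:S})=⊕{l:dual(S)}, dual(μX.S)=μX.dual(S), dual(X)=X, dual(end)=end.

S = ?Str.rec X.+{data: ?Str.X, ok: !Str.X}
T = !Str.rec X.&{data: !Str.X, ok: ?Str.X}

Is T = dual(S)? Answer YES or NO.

YES

?Str vs !Str  ok
  rec X vs rec X  ok (rec unchanged)
    +{data,ok} vs &{data,ok}  ok same labels
      • data:
        ?Str vs !Str  ok
          X vs X  ok
      • ok:
        !Str vs ?Str  ok
          X vs X  ok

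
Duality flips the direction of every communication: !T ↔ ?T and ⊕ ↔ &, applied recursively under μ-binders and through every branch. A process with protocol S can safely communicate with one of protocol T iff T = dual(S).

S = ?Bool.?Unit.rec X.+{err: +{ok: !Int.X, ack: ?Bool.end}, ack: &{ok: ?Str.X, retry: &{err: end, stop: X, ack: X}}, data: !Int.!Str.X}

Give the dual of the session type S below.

!Bool.!Unit.rec X.&{err: &{ok: ?Int.X, ack: !Bool.end}, ack: +{ok: !Str.X, retry: +{err: end, stop: X, ack: X}}, data: ?Int.?Str.X}

?Bool = !Bool
  ?Unit = !Unit
    rec X = rec X  (binder kept)
      +{err,ack,data} = &{err,ack,data}  (select→offer)
        • err:
          +{ok,ack} = &{ok,ack}  (select→offer)
            • ok:
              !Int = ?Int
                X ↦ X
            • ack:
              ?Bool = !Bool
                end ↦ end
        • ack:
          &{ok,retry} = +{ok,retry}  (external→internal)
            • ok:
              ?Str = !Str
                X ↦ X
            • retry:
              &{err,stop,ack} = +{err,stop,ack}  (external→internal)
                • err:
                  end ↦ end
                • stop:
                  X ↦ X
                • ack:
                  X ↦ X
        • data:
          !Int = ?Int
            !Str = ?Str
              X ↦ X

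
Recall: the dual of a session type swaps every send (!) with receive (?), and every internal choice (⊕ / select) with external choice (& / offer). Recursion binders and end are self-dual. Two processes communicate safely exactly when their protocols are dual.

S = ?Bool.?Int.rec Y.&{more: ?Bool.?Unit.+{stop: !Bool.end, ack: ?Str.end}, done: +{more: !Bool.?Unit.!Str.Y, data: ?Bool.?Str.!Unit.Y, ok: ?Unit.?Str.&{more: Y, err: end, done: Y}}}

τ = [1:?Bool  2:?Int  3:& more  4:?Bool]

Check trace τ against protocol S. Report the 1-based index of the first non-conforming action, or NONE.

[1] ?Bool  ✓  cont: ?Int.rec Y.…
[2] ?Int  ✓  cont: rec Y.…
[3] & more  ✓  cont: ?Bool.?Unit.+{stop: !Bool.end, ack: ?Str.end}
[4] ?Bool  ✓  cont: ?Unit.+{stop: !Bool.end, ack: ?Str.end}
trace exhausted — no violation

NONE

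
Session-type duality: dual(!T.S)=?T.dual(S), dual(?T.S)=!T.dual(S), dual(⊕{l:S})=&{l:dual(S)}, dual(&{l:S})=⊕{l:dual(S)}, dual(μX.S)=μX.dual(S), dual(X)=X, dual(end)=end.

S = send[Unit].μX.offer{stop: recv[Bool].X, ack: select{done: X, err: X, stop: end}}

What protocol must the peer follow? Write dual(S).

send[Unit] = recv[Unit]
  μX = μX  (μ self-dual)
    offer{stop,ack} = select{stop,ack}  (external→internal)
      [stop]
        recv[Bool] = send[Bool]
          dual(X) = X
      [ack]
        select{done,err,stop} = offer{done,err,stop}  (internal→external)
          [done]
            dual(X) = X
          [err]
            dual(X) = X
          [stop]
            dual(end) = end

recv[Unit].μX.select{stop: send[Bool].X, ack: offer{done: X, err: X, stop: end}}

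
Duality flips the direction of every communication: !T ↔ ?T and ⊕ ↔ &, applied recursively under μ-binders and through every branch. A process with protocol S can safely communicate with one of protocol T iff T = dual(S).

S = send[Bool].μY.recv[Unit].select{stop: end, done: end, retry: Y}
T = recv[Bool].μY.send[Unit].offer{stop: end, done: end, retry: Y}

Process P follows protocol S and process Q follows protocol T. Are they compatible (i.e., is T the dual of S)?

send[Bool] ‖ recv[Bool]  match
  μY ‖ μY  match (binder kept)
    recv[Unit] ‖ send[Unit]  match
      select{stop,done,retry} ‖ offer{stop,done,retry}  match same labels
        case stop:
          end ‖ end  match
        case done:
          end ‖ end  match
        case retry:
          Y ‖ Y  match

YES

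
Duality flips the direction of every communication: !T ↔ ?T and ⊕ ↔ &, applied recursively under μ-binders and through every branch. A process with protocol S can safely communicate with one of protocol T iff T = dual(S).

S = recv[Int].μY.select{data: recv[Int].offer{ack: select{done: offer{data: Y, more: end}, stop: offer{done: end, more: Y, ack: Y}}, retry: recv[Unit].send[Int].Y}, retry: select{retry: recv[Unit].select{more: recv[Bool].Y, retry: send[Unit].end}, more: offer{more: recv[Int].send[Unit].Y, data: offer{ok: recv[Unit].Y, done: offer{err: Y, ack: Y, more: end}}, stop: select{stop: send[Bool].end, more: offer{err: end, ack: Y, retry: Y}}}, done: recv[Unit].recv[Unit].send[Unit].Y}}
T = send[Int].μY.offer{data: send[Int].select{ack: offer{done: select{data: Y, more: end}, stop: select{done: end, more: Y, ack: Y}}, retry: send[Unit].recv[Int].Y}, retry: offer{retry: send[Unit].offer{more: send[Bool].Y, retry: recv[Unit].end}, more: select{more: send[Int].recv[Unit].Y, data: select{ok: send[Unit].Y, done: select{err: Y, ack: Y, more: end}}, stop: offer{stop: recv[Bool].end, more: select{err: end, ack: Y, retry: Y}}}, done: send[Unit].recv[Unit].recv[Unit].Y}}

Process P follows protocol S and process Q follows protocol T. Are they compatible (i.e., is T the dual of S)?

recv[Int] vs send[Int]  ok
  μY vs μY  ok (rec unchanged)
    select{data,retry} vs offer{data,retry}  ok label sets agree
      [data]
        recv[Int] vs send[Int]  ok
          offer{ack,retry} vs select{ack,retry}  ok label sets agree
            [ack]
              select{done,stop} vs offer{done,stop}  ok label sets agree
                [done]
                  offer{data,more} vs select{data,more}  ok label sets agree
                    [data]
                      Y vs Y  ok
                    [more]
                      end vs end  ok
                [stop]
                  offer{done,more,ack} vs select{done,more,ack}  ok label sets agree
                    [done]
                      end vs end  ok
                    [more]
                      Y vs Y  ok
                    [ack]
                      Y vs Y  ok
            [retry]
              recv[Unit] vs send[Unit]  ok
                send[Int] vs recv[Int]  ok
                  Y vs Y  ok
      [retry]
        select{retry,more,done} vs offer{retry,more,done}  ok label sets agree
          [retry]
            recv[Unit] vs send[Unit]  ok
              select{more,retry} vs offer{more,retry}  ok label sets agree
                [more]
                  recv[Bool] vs send[Bool]  ok
                    Y vs Y  ok
                [retry]
                  send[Unit] vs recv[Unit]  ok
                    end vs end  ok
          [more]
            offer{more,data,stop} vs select{more,data,stop}  ok label sets agree
              [more]
                recv[Int] vs send[Int]  ok
                  send[Unit] vs recv[Unit]  ok
                    Y vs Y  ok
              [data]
                offer{ok,done} vs select{ok,done}  ok label sets agree
                  [ok]
                    recv[Unit] vs send[Unit]  ok
                      Y vs Y  ok
                  [done]
                    offer{err,ack,more} vs select{err,ack,more}  ok label sets agree
                      [err]
                        Y vs Y  ok
                      [ack]
                        Y vs Y  ok
                      [more]
                        end vs end  ok
              [stop]
                select{stop,more} vs offer{stop,more}  ok label sets agree
                  [stop]
                    send[Bool] vs recv[Bool]  ok
                      end vs end  ok
                  [more]
                    offer{err,ack,retry} vs select{err,ack,retry}  ok label sets agree
                      [err]
                        end vs end  ok
                      [ack]
                        Y vs Y  ok
                      [retry]
                        Y vs Y  ok
          [done]
            recv[Unit] vs send[Unit]  ok
              recv[Unit] vs recv[Unit]  ✗ same direction on both sides — not dual

NO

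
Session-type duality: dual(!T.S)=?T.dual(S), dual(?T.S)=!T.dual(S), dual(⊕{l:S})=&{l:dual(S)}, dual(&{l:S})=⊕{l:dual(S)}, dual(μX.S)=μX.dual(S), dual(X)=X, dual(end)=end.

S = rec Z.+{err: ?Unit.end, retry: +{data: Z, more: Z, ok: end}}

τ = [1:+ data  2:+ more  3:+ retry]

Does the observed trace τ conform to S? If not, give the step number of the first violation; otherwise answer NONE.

step 1: got + data, protocol expects + err or + retry  ✗

1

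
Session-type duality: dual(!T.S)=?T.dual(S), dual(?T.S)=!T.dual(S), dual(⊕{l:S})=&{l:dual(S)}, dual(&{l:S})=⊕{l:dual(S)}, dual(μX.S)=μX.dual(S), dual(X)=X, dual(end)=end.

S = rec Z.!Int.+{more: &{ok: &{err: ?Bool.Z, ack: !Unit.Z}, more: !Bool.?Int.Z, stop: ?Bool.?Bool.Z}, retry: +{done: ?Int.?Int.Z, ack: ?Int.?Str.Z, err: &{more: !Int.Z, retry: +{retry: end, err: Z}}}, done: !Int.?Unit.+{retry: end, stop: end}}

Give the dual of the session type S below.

rec Z.?Int.&{more: +{ok: +{err: !Bool.Z, ack: ?Unit.Z}, more: ?Bool.!Int.Z, stop: !Bool.!Bool.Z}, retry: &{done: !Int.!Int.Z, ack: !Int.!Str.Z, err: +{more: ?Int.Z, retry: &{retry: end, err: Z}}}, done: ?Int.!Unit.&{retry: end, stop: end}}

rec Z → rec Z  (μ self-dual)
  !Int → ?Int
    +{more,retry,done} → &{more,retry,done}  (internal→external)
      • more:
        &{ok,more,stop} → +{ok,more,stop}  (external→internal)
          • ok:
            &{err,ack} → +{err,ack}  (external→internal)
              • err:
                ?Bool → !Bool
                  Z ↦ Z
              • ack:
                !Unit → ?Unit
                  Z ↦ Z
          • more:
            !Bool → ?Bool
              ?Int → !Int
                Z ↦ Z
          • stop:
            ?Bool → !Bool
              ?Bool → !Bool
                Z ↦ Z
      • retry:
        +{done,ack,err} → &{done,ack,err}  (internal→external)
          • done:
            ?Int → !Int
              ?Int → !Int
                Z ↦ Z
          • ack:
            ?Int → !Int
              ?Str → !Str
                Z ↦ Z
          • err:
            &{more,retry} → +{more,retry}  (external→internal)
              • more:
                !Int → ?Int
                  Z ↦ Z
              • retry:
                +{retry,err} → &{retry,err}  (internal→external)
                  • retry:
                    end ↦ end
                  • err:
                    Z ↦ Z
      • done:
        !Int → ?Int
          ?Unit → !Unit
            +{retry,stop} → &{retry,stop}  (internal→external)
              • retry:
                end ↦ end
              • stop:
                end ↦ end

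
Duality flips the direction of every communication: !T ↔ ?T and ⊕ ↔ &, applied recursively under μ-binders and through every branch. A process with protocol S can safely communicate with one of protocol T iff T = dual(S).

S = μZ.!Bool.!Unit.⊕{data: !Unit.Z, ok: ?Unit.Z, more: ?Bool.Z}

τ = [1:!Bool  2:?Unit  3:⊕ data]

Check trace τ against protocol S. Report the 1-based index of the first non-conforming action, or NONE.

[1] !Bool  match  now at !Unit.⊕{data: !Unit.μZ.…, ok: ?Unit.μZ.…, more: ?Bool.μZ.…}
[2] got ?Unit, protocol expects !Unit  ✗

2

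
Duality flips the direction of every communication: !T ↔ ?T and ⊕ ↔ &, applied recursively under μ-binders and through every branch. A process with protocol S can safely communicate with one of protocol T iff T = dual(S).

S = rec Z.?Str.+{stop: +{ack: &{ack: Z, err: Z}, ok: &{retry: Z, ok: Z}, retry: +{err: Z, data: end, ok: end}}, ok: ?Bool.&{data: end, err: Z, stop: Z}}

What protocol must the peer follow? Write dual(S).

rec Z.!Str.&{stop: &{ack: +{ack: Z, err: Z}, ok: +{retry: Z, ok: Z}, retry: &{err: Z, data: end, ok: end}}, ok: !Bool.+{data: end, err: Z, stop: Z}}

rec Z = rec Z  (μ self-dual)
  ?Str = !Str
    +{stop,ok} = &{stop,ok}  (internal→external)
      [stop]
        +{ack,ok,retry} = &{ack,ok,retry}  (internal→external)
          [ack]
            &{ack,err} = +{ack,err}  (external→internal)
              [ack]
                dual(Z) = Z
              [err]
                dual(Z) = Z
          [ok]
            &{retry,ok} = +{retry,ok}  (external→internal)
              [retry]
                dual(Z) = Z
              [ok]
                dual(Z) = Z
          [retry]
            +{err,data,ok} = &{err,data,ok}  (internal→external)
              [err]
                dual(Z) = Z
              [data]
                dual(end) = end
              [ok]
                dual(end) = end
      [ok]
        ?Bool = !Bool
          &{data,err,stop} = +{data,err,stop}  (external→internal)
            [data]
              dual(end) = end
            [err]
              dual(Z) = Z
            [stop]
              dual(Z) = Z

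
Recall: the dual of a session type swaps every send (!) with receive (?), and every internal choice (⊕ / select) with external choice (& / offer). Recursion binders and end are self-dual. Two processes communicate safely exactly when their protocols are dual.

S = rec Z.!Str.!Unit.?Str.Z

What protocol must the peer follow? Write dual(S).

rec Z → rec Z  (binder kept)
  !Str → ?Str
    !Unit → ?Unit
      ?Str → !Str
        Z self-dual

rec Z.?Str.?Unit.!Str.Z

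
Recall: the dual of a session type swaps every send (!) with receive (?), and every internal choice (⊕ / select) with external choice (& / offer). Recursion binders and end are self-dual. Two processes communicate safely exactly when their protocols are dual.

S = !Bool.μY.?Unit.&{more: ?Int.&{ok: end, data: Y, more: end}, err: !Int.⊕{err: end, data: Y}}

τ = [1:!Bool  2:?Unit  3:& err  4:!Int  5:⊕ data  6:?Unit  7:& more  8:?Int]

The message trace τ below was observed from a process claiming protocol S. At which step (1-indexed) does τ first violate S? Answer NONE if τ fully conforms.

[1] !Bool  ok  state: μY.…
[2] ?Unit  ok  state: &{more: ?Int.&{ok: end, data: μY.…, more: end}, err: !Int.⊕{err: end, data: μY.…}}
[3] & err  ok  state: !Int.⊕{err: end, data: μY.…}
[4] !Int  ok  state: ⊕{err: end, data: μY.…}
[5] ⊕ data  ok  state: μY.…
[6] ?Unit  ok  state: &{more: ?Int.&{ok: end, data: μY.…, more: end}, err: !Int.⊕{err: end, data: μY.…}}
[7] & more  ok  state: ?Int.&{ok: end, data: μY.…, more: end}
[8] ?Int  ok  state: &{ok: end, data: μY.…, more: end}
τ conforms to S (length 8)

NONE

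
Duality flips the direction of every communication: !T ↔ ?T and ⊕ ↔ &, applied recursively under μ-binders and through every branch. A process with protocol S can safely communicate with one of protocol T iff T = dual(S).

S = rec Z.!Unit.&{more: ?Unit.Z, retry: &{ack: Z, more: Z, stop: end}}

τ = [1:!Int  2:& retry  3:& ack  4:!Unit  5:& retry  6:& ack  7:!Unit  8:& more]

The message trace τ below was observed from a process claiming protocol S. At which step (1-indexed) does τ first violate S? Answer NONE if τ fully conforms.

1

@1 got !Int, protocol expects !Unit  ✗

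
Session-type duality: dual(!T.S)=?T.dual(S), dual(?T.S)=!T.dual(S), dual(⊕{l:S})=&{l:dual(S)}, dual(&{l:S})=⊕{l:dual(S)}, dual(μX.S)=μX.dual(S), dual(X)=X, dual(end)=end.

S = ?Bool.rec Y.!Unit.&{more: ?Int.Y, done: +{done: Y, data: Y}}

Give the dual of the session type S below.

!Bool.rec Y.?Unit.+{more: !Int.Y, done: &{done: Y, data: Y}}

?Bool ↦ !Bool
  rec Y ↦ rec Y  (binder kept)
    !Unit ↦ ?Unit
      &{more,done} ↦ +{more,done}  (&→⊕)
        case more:
          ?Int ↦ !Int
            dual(Y) = Y
        case done:
          +{done,data} ↦ &{done,data}  (internal→external)
            case done:
              dual(Y) = Y
            case data:
              dual(Y) = Y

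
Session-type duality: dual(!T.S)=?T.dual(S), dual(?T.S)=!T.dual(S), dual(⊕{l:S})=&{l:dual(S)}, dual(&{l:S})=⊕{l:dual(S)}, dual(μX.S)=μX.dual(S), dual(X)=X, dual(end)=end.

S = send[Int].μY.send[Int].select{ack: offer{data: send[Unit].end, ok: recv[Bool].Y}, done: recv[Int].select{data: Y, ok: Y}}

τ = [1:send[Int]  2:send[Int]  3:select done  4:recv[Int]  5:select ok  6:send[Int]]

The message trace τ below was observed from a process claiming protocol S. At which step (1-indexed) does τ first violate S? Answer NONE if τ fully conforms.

@1 send[Int]  match  residual = μY.…
@2 send[Int]  match  residual = select{ack: offer{data: send[Unit].end, ok: recv[Bool].μY.…}, done: recv[Int].select{data: μY.…, ok: μY.…}}
@3 select done  match  residual = recv[Int].select{data: μY.…, ok: μY.…}
@4 recv[Int]  match  residual = select{data: μY.…, ok: μY.…}
@5 select ok  match  residual = μY.…
@6 send[Int]  match  residual = select{ack: offer{data: send[Unit].end, ok: recv[Bool].μY.…}, done: recv[Int].select{data: μY.…, ok: μY.…}}
τ conforms to S (length 6)

NONE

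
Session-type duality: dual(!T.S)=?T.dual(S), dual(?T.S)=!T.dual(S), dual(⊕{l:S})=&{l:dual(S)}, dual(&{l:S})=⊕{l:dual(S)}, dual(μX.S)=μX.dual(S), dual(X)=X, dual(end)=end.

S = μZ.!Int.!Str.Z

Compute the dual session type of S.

μZ → μZ  (μ self-dual)
  !Int → ?Int
    !Str → ?Str
      Z self-dual

μZ.?Int.?Str.Z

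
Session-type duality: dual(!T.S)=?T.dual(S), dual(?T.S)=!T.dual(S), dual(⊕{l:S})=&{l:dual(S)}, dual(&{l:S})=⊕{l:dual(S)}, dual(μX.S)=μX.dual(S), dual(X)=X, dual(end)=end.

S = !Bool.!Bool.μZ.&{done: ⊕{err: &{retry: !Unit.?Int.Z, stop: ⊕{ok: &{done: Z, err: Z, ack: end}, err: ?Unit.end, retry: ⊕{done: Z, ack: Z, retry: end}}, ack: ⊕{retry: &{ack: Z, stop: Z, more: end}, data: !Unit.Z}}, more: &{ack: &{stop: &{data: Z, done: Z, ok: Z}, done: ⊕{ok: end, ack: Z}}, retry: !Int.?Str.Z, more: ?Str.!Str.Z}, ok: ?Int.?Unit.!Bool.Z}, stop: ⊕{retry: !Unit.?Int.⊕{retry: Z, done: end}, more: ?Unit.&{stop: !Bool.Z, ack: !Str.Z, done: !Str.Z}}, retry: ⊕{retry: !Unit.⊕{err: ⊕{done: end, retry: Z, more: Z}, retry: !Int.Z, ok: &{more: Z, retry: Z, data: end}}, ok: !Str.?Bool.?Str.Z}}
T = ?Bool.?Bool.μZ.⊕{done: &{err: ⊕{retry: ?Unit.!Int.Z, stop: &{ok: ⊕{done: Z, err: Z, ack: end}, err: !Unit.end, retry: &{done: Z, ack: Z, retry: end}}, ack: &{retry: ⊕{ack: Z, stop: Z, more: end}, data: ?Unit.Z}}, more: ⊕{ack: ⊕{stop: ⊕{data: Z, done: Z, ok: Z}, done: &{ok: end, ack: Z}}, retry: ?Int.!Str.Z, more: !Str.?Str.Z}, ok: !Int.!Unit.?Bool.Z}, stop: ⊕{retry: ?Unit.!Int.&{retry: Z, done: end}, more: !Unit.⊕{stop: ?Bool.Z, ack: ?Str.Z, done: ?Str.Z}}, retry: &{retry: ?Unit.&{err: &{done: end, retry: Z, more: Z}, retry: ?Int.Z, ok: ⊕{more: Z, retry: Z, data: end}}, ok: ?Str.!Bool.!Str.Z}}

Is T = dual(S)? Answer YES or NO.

NO

!Bool vs ?Bool  ok
  !Bool vs ?Bool  ok
    μZ vs μZ  ok (rec unchanged)
      &{done,stop,retry} vs ⊕{done,stop,retry}  ok same labels
        case done:
          ⊕{err,more,ok} vs &{err,more,ok}  ok same labels
            case err:
              &{retry,stop,ack} vs ⊕{retry,stop,ack}  ok same labels
                case retry:
                  !Unit vs ?Unit  ok
                    ?Int vs !Int  ok
                      Z vs Z  ok
                case stop:
                  ⊕{ok,err,retry} vs &{ok,err,retry}  ok same labels
                    case ok:
                      &{done,err,ack} vs ⊕{done,err,ack}  ok same labels
                        case done:
                          Z vs Z  ok
                        case err:
                          Z vs Z  ok
                        case ack:
                          end vs end  ok
                    case err:
                      ?Unit vs !Unit  ok
                        end vs end  ok
                    case retry:
                      ⊕{done,ack,retry} vs &{done,ack,retry}  ok same labels
                        case done:
                          Z vs Z  ok
                        case ack:
                          Z vs Z  ok
                        case retry:
                          end vs end  ok
                case ack:
                  ⊕{retry,data} vs &{retry,data}  ok same labels
                    case retry:
                      &{ack,stop,more} vs ⊕{ack,stop,more}  ok same labels
                        case ack:
                          Z vs Z  ok
                        case stop:
                          Z vs Z  ok
                        case more:
                          end vs end  ok
                    case data:
                      !Unit vs ?Unit  ok
                        Z vs Z  ok
            case more:
              &{ack,retry,more} vs ⊕{ack,retry,more}  ok same labels
                case ack:
                  &{stop,done} vs ⊕{stop,done}  ok same labels
                    case stop:
                      &{data,done,ok} vs ⊕{data,done,ok}  ok same labels
                        case data:
                          Z vs Z  ok
                        case done:
                          Z vs Z  ok
                        case ok:
                          Z vs Z  ok
                    case done:
                      ⊕{ok,ack} vs &{ok,ack}  ok same labels
                        case ok:
                          end vs end  ok
                        case ack:
                          Z vs Z  ok
                case retry:
                  !Int vs ?Int  ok
                    ?Str vs !Str  ok
                      Z vs Z  ok
                case more:
                  ?Str vs !Str  ok
                    !Str vs ?Str  ok
                      Z vs Z  ok
            case ok:
              ?Int vs !Int  ok
                ?Unit vs !Unit  ok
                  !Bool vs ?Bool  ok
                    Z vs Z  ok
        case stop:
          ⊕{retry,more} vs ⊕{retry,more}  ✗ choice polarity not flipped — not dual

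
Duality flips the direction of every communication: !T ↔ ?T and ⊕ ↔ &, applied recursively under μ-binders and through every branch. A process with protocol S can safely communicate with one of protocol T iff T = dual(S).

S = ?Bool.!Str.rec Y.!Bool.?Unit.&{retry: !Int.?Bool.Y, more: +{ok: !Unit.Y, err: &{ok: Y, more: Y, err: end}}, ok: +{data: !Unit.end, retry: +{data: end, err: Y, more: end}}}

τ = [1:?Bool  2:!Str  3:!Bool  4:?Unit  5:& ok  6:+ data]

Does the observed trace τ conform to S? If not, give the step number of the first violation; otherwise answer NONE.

NONE

@1 ?Bool  match  residual = !Str.rec Y.…
@2 !Str  match  residual = rec Y.…
@3 !Bool  match  residual = ?Unit.&{retry: !Int.?Bool.rec Y.…, more: +{ok: !Unit.rec Y.…, err: &{ok: rec Y.…, more: rec Y.…, err: end}}, ok: +{data: !Unit.end, retry: +{data: end, err: rec Y.…, more: end}}}
@4 ?Unit  match  residual = &{retry: !Int.?Bool.rec Y.…, more: +{ok: !Unit.rec Y.…, err: &{ok: rec Y.…, more: rec Y.…, err: end}}, ok: +{data: !Unit.end, retry: +{data: end, err: rec Y.…, more: end}}}
@5 & ok  match  residual = +{data: !Unit.end, retry: +{data: end, err: rec Y.…, more: end}}
@6 + data  match  residual = !Unit.end
τ conforms to S (length 6)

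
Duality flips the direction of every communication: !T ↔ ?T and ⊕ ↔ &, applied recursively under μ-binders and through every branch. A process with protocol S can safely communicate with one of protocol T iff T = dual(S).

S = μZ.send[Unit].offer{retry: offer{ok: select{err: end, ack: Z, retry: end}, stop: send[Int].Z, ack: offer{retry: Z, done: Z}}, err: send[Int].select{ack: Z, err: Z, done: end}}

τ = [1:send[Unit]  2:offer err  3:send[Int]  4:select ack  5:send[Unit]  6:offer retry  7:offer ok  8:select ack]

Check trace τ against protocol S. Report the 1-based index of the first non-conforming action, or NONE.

NONE

@1 send[Unit]  match  now at offer{retry: offer{ok: select{err: end, ack: μZ.…, retry: end}, stop: send[Int].μZ.…, ack: offer{retry: μZ.…, done: μZ.…}}, err: send[Int].select{ack: μZ.…, err: μZ.…, done: end}}
@2 offer err  match  now at send[Int].select{ack: μZ.…, err: μZ.…, done: end}
@3 send[Int]  match  now at select{ack: μZ.…, err: μZ.…, done: end}
@4 select ack  match  now at μZ.…
@5 send[Unit]  match  now at offer{retry: offer{ok: select{err: end, ack: μZ.…, retry: end}, stop: send[Int].μZ.…, ack: offer{retry: μZ.…, done: μZ.…}}, err: send[Int].select{ack: μZ.…, err: μZ.…, done: end}}
@6 offer retry  match  now at offer{ok: select{err: end, ack: μZ.…, retry: end}, stop: send[Int].μZ.…, ack: offer{retry: μZ.…, done: μZ.…}}
@7 offer ok  match  now at select{err: end, ack: μZ.…, retry: end}
@8 select ack  match  now at μZ.…
τ conforms to S (length 8)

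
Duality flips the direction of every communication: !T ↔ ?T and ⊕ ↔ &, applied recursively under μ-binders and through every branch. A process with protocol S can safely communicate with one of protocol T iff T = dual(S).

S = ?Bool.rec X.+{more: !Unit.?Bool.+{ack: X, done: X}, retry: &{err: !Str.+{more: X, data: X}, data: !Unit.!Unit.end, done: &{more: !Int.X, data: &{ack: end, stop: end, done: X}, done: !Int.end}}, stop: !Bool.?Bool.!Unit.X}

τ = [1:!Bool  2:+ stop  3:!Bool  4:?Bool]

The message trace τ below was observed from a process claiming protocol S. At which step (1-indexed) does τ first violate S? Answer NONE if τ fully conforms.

[1] got !Bool, protocol expects ?Bool  ✗

1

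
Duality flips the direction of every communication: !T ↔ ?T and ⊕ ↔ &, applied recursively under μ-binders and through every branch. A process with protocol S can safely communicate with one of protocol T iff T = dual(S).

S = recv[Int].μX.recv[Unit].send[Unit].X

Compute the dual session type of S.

send[Int].μX.send[Unit].recv[Unit].X

recv[Int] → send[Int]
  μX → μX  (binder kept)
    recv[Unit] → send[Unit]
      send[Unit] → recv[Unit]
        dual(X) = X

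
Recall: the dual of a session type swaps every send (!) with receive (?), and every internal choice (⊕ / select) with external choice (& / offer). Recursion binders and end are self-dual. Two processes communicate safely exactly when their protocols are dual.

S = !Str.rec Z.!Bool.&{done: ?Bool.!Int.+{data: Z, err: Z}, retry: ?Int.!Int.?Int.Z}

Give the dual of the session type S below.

?Str.rec Z.?Bool.+{done: !Bool.?Int.&{data: Z, err: Z}, retry: !Int.?Int.!Int.Z}

!Str → ?Str
  rec Z → rec Z  (rec unchanged)
    !Bool → ?Bool
      &{done,retry} → +{done,retry}  (&→⊕)
        case done:
          ?Bool → !Bool
            !Int → ?Int
              +{data,err} → &{data,err}  (select→offer)
                case data:
                  Z self-dual
                case err:
                  Z self-dual
        case retry:
          ?Int → !Int
            !Int → ?Int
              ?Int → !Int
                Z self-dual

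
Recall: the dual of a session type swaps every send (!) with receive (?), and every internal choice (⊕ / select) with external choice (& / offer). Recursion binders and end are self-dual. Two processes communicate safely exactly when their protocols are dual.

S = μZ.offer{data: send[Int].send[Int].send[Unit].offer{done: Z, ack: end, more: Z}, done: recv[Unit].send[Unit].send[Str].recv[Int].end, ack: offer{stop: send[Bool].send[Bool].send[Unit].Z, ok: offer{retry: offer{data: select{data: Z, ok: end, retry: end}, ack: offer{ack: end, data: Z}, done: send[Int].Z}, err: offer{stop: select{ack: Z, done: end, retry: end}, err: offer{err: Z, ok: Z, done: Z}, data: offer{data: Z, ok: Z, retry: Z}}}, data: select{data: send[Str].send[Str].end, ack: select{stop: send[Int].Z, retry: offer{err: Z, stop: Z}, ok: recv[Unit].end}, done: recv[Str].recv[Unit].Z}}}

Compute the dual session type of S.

μZ ↦ μZ  (rec unchanged)
  offer{data,done,ack} ↦ select{data,done,ack}  (external→internal)
    case data:
      send[Int] ↦ recv[Int]
        send[Int] ↦ recv[Int]
          send[Unit] ↦ recv[Unit]
            offer{done,ack,more} ↦ select{done,ack,more}  (external→internal)
              case done:
                Z self-dual
              case ack:
                end self-dual
              case more:
                Z self-dual
    case done:
      recv[Unit] ↦ send[Unit]
        send[Unit] ↦ recv[Unit]
          send[Str] ↦ recv[Str]
            recv[Int] ↦ send[Int]
              end self-dual
    case ack:
      offer{stop,ok,data} ↦ select{stop,ok,data}  (external→internal)
        case stop:
          send[Bool] ↦ recv[Bool]
            send[Bool] ↦ recv[Bool]
              send[Unit] ↦ recv[Unit]
                Z self-dual
        case ok:
          offer{retry,err} ↦ select{retry,err}  (external→internal)
            case retry:
              offer{data,ack,done} ↦ select{data,ack,done}  (external→internal)
                case data:
                  select{data,ok,retry} ↦ offer{data,ok,retry}  (select→offer)
                    case data:
                      Z self-dual
                    case ok:
                      end self-dual
                    case retry:
                      end self-dual
                case ack:
                  offer{ack,data} ↦ select{ack,data}  (external→internal)
                    case ack:
                      end self-dual
                    case data:
                      Z self-dual
                case done:
                  send[Int] ↦ recv[Int]
                    Z self-dual
            case err:
              offer{stop,err,data} ↦ select{stop,err,data}  (external→internal)
                case stop:
                  select{ack,done,retry} ↦ offer{ack,done,retry}  (select→offer)
                    case ack:
                      Z self-dual
                    case done:
                      end self-dual
                    case retry:
                      end self-dual
                case err:
                  offer{err,ok,done} ↦ select{err,ok,done}  (external→internal)
                    case err:
                      Z self-dual
                    case ok:
                      Z self-dual
                    case done:
                      Z self-dual
                case data:
                  offer{data,ok,retry} ↦ select{data,ok,retry}  (external→internal)
                    case data:
                      Z self-dual
                    case ok:
                      Z self-dual
                    case retry:
                      Z self-dual
        case data:
          select{data,ack,done} ↦ offer{data,ack,done}  (select→offer)
            case data:
              send[Str] ↦ recv[Str]
                send[Str] ↦ recv[Str]
                  end self-dual
            case ack:
              select{stop,retry,ok} ↦ offer{stop,retry,ok}  (select→offer)
                case stop:
                  send[Int] ↦ recv[Int]
                    Z self-dual
                case retry:
                  offer{err,stop} ↦ select{err,stop}  (external→internal)
                    case err:
                      Z self-dual
                    case stop:
                      Z self-dual
                case ok:
                  recv[Unit] ↦ send[Unit]
                    end self-dual
            case done:
              recv[Str] ↦ send[Str]
                recv[Unit] ↦ send[Unit]
                  Z self-dual

μZ.select{data: recv[Int].recv[Int].recv[Unit].select{done: Z, ack: end, more: Z}, done: send[Unit].recv[Unit].recv[Str].send[Int].end, ack: select{stop: recv[Bool].recv[Bool].recv[Unit].Z, ok: select{retry: select{data: offer{data: Z, ok: end, retry: end}, ack: select{ack: end, data: Z}, done: recv[Int].Z}, err: select{stop: offer{ack: Z, done: end, retry: end}, err: select{err: Z, ok: Z, done: Z}, data: select{data: Z, ok: Z, retry: Z}}}, data: offer{data: recv[Str].recv[Str].end, ack: offer{stop: recv[Int].Z, retry: select{err: Z, stop: Z}, ok: send[Unit].end}, done: send[Str].send[Unit].Z}}}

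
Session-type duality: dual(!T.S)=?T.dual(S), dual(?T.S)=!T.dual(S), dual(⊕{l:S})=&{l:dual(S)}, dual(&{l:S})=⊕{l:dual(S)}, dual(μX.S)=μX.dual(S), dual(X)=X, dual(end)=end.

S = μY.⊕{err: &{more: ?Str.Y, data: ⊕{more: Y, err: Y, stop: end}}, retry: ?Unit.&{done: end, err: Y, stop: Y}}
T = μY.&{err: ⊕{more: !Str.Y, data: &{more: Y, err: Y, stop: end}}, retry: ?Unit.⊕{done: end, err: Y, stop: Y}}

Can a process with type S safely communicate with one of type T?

μY vs μY  ✓ (rec unchanged)
  ⊕{err,retry} vs &{err,retry}  ✓ same labels
    • err:
      &{more,data} vs ⊕{more,data}  ✓ same labels
        • more:
          ?Str vs !Str  ✓
            Y vs Y  ✓
        • data:
          ⊕{more,err,stop} vs &{more,err,stop}  ✓ same labels
            • more:
              Y vs Y  ✓
            • err:
              Y vs Y  ✓
            • stop:
              end vs end  ✓
    • retry:
      ?Unit vs ?Unit  ✗ same direction on both sides — not dual

NO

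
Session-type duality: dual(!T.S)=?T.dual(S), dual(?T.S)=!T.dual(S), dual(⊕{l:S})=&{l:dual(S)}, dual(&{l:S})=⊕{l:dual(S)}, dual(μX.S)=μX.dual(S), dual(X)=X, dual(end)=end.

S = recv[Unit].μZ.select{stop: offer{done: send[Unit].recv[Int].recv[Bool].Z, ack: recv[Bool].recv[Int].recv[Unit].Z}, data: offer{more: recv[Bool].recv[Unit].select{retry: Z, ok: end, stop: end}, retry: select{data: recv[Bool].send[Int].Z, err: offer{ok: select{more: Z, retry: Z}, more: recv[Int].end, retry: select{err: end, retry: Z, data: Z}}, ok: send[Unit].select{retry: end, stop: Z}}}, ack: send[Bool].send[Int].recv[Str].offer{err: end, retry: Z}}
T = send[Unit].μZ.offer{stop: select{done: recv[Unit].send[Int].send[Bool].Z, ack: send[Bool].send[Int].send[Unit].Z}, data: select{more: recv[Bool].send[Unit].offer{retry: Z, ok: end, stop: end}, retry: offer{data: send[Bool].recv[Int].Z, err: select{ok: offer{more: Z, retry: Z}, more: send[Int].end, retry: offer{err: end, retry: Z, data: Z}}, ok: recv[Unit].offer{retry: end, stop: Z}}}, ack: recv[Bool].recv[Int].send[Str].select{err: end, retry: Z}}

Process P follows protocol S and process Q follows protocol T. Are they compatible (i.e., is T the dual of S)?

recv[Unit] | send[Unit]  ok
  μZ | μZ  ok (μ self-dual)
    select{stop,data,ack} | offer{stop,data,ack}  ok labels match
      case stop:
        offer{done,ack} | select{done,ack}  ok labels match
          case done:
            send[Unit] | recv[Unit]  ok
              recv[Int] | send[Int]  ok
                recv[Bool] | send[Bool]  ok
                  Z | Z  ok
          case ack:
            recv[Bool] | send[Bool]  ok
              recv[Int] | send[Int]  ok
                recv[Unit] | send[Unit]  ok
                  Z | Z  ok
      case data:
        offer{more,retry} | select{more,retry}  ok labels match
          case more:
            recv[Bool] | recv[Bool]  ✗ same direction on both sides — not dual

NO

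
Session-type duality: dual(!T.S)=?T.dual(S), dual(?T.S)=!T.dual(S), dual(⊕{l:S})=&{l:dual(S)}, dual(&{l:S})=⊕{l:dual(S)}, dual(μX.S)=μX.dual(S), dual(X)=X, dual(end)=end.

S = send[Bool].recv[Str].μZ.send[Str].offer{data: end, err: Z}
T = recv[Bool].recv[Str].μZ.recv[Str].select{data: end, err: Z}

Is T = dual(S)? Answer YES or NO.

send[Bool] ‖ recv[Bool]  match
  recv[Str] ‖ recv[Str]  ✗ same direction on both sides — not dual

NO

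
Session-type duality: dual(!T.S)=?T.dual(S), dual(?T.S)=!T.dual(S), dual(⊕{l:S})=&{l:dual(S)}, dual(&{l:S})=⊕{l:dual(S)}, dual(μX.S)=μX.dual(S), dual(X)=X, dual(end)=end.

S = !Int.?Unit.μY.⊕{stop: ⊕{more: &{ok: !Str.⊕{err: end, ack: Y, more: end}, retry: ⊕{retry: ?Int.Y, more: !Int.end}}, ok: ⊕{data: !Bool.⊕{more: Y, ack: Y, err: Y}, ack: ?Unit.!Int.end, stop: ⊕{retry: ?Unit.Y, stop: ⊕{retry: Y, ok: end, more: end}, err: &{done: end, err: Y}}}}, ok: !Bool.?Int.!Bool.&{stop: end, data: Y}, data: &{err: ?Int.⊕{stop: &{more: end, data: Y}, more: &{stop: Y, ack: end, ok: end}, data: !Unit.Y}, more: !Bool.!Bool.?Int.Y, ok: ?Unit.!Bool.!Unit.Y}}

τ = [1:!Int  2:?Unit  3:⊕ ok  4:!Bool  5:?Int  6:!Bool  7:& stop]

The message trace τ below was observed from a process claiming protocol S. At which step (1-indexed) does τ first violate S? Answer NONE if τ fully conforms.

NONE

step 1: !Int  ok  cont: ?Unit.μY.…
step 2: ?Unit  ok  cont: μY.…
step 3: ⊕ ok  ok  cont: !Bool.?Int.!Bool.&{stop: end, data: μY.…}
step 4: !Bool  ok  cont: ?Int.!Bool.&{stop: end, data: μY.…}
step 5: ?Int  ok  cont: !Bool.&{stop: end, data: μY.…}
step 6: !Bool  ok  cont: &{stop: end, data: μY.…}
step 7: & stop  ok  cont: end
τ conforms to S (length 7)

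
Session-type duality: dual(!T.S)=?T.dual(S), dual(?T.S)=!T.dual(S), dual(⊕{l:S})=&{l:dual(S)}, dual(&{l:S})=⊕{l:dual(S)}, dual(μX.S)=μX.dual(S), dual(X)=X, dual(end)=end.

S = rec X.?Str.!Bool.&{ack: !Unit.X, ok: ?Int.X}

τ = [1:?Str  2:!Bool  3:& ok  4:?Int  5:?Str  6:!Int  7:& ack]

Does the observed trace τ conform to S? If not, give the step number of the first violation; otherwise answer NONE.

[1] ?Str  ok  residual = !Bool.&{ack: !Unit.rec X.…, ok: ?Int.rec X.…}
[2] !Bool  ok  residual = &{ack: !Unit.rec X.…, ok: ?Int.rec X.…}
[3] & ok  ok  residual = ?Int.rec X.…
[4] ?Int  ok  residual = rec X.…
[5] ?Str  ok  residual = !Bool.&{ack: !Unit.rec X.…, ok: ?Int.rec X.…}
[6] got !Int, protocol expects !Bool  ✗

6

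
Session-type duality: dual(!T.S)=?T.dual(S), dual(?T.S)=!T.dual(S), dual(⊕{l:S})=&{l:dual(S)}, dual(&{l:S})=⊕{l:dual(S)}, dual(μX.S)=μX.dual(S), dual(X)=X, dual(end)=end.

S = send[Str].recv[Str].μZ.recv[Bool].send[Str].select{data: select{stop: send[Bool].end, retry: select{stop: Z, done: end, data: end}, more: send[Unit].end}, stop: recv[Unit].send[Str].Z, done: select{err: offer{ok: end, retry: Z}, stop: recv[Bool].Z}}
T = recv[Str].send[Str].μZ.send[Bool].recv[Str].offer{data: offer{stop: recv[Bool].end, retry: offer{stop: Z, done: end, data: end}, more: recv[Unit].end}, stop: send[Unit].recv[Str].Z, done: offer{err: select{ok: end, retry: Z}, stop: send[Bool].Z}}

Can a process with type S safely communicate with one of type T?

YES

send[Str] ‖ recv[Str]  match
  recv[Str] ‖ send[Str]  match
    μZ ‖ μZ  match (binder kept)
      recv[Bool] ‖ send[Bool]  match
        send[Str] ‖ recv[Str]  match
          select{data,stop,done} ‖ offer{data,stop,done}  match label sets agree
            • data:
              select{stop,retry,more} ‖ offer{stop,retry,more}  match label sets agree
                • stop:
                  send[Bool] ‖ recv[Bool]  match
                    end ‖ end  match
                • retry:
                  select{stop,done,data} ‖ offer{stop,done,data}  match label sets agree
                    • stop:
                      Z ‖ Z  match
                    • done:
                      end ‖ end  match
                    • data:
                      end ‖ end  match
                • more:
                  send[Unit] ‖ recv[Unit]  match
                    end ‖ end  match
            • stop:
              recv[Unit] ‖ send[Unit]  match
                send[Str] ‖ recv[Str]  match
                  Z ‖ Z  match
            • done:
              select{err,stop} ‖ offer{err,stop}  match label sets agree
                • err:
                  offer{ok,retry} ‖ select{ok,retry}  match label sets agree
                    • ok:
                      end ‖ end  match
                    • retry:
                      Z ‖ Z  match
                • stop:
                  recv[Bool] ‖ send[Bool]  match
                    Z ‖ Z  match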